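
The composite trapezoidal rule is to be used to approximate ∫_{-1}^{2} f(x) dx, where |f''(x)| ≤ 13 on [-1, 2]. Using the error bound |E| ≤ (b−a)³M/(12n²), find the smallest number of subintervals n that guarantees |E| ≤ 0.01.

Need 351/(12n²) ≤ 0.01.
n² ≥ 351/(12·0.01) = 2925 ⇒ n ≥ 54.0833, so the smallest n is 55.

55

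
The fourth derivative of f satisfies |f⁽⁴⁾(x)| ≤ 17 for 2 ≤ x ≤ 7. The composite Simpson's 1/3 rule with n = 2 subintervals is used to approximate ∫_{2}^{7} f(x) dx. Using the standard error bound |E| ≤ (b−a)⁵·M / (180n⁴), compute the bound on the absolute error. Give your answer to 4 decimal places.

18.4462

|E| ≤ (5)⁵·17 / (180·2⁴) = 53125/2880 = 18.4462.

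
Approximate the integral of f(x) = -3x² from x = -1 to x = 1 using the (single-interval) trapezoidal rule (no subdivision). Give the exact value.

-6

T = (b−a)/2 · [f(-1) + f(1)] = 1·[(-3) + (-3)] = -6.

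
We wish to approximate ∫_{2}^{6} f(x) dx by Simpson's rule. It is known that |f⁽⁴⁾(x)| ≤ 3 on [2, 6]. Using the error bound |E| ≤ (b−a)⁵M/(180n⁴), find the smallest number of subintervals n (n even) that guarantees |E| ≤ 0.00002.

Need 3072/(180n⁴) ≤ 0.00002.
n⁴ ≥ 3072/(180·0.00002) = 853333 ⇒ n ≥ 30.3934, so the smallest even n is 32. (n must be even for Simpson's rule.)

32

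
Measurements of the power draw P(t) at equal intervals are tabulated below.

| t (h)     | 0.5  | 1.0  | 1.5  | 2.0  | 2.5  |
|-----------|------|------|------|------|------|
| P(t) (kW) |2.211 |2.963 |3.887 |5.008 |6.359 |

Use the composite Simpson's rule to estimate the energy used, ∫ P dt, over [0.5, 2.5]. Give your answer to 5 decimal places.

8.03800

h = 0.5, n = 4.
(h/3)·[y₀ + 4y₁ + 2y₂ + 4y₃ + y₄] = 0.166667·(48.228) = 8.03800.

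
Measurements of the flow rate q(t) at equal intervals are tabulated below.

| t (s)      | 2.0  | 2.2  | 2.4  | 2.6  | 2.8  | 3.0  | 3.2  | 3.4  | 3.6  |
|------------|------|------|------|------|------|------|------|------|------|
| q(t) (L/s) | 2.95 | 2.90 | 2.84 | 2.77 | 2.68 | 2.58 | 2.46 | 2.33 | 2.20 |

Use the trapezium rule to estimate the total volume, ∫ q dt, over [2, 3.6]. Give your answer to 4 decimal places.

4.2270

h = 0.2, n = 8.
(h/2)·[y₀ + 2y₁ + 2y₂ + 2y₃ + 2y₄ + 2y₅ + 2y₆ + 2y₇ + y₈] = 0.1·(42.27) = 4.2270.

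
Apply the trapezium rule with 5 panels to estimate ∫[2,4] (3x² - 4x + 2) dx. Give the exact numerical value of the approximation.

36.16

h = (4 − 2)/5 = 0.4.
Nodes x₀,…,x₅ = 2, 2.4, 2.8, 3.2, 3.6, 4.
f(x) = 3x² - 4x + 2: f₀=6, f₁=9.68, f₂=14.32, f₃=19.92, f₄=26.48, f₅=34.
(h/2)·[f₀ + 2f₁ + 2f₂ + 2f₃ + 2f₄ + f₅] = 0.2·(180.8) = 36.16.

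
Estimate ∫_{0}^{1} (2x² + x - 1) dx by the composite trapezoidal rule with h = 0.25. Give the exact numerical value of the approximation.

h = (1 − 0)/4 = 0.25.
Nodes x₀,…,x₄ = 0, 0.25, 0.5, 0.75, 1.
f(x) = 2x² + x - 1: f₀=-1, f₁=-0.625, f₂=0, f₃=0.875, f₄=2.
(h/2)·[f₀ + 2f₁ + 2f₂ + 2f₃ + f₄] = 0.125·(1.5) = 0.1875.

0.1875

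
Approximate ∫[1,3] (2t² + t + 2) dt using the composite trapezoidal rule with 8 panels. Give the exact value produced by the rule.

h = (3 − 1)/8 = 0.25.
Nodes t₀,…,t₈ = 1, 1.25, 1.5, 1.75, 2, 2.25, 2.5, 2.75, 3.
f(t) = 2t² + t + 2: f₀=5, f₁=6.375, f₂=8, f₃=9.875, f₄=12, f₅=14.375, f₆=17, f₇=19.875, f₈=23.
(h/2)·[f₀ + 2f₁ + 2f₂ + 2f₃ + 2f₄ + 2f₅ + 2f₆ + 2f₇ + f₈] = 0.125·(203) = 25.375.

25.375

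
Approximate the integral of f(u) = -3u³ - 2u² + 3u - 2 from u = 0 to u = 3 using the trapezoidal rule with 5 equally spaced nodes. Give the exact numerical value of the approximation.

h = (3 − 0)/4 = 0.75.
Nodes u₀,…,u₄ = 0, 0.75, 1.5, 2.25, 3.
f(u) = -3u³ - 2u² + 3u - 2: f₀=-2, f₁=-2.140625, f₂=-12.125, f₃=-39.546875, f₄=-92.
(h/2)·[f₀ + 2f₁ + 2f₂ + 2f₃ + f₄] = 0.375·(-201.625) = -75.609375.

-75.609375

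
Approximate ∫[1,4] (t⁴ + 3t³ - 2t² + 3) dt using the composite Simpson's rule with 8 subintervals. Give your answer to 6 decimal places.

362.857910

h = (4 − 1)/8 = 0.375.
Nodes t₀,…,t₈ = 1, 1.375, 1.75, 2.125, 2.5, 2.875, 3.25, 3.625, 4.
f(t) = t⁴ + 3t³ - 2t² + 3: f₀=5, f₁=10.592041015625, f₂=22.33203125, f₃=43.146728515625, f₄=76.4375, f₅=126.080322265625, f₆=196.42578125, f₇=292.299072265625, f₈=419.
(h/3)·[f₀ + 4f₁ + 2f₂ + 4f₃ + 2f₄ + 4f₅ + 2f₆ + 4f₇ + f₈] = 0.125·(2902.86328125) = 362.857910.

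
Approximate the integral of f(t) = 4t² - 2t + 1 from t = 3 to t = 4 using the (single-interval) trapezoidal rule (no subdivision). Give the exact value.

44

T = (b−a)/2 · [f(3) + f(4)] = 0.5·[31 + 57] = 44.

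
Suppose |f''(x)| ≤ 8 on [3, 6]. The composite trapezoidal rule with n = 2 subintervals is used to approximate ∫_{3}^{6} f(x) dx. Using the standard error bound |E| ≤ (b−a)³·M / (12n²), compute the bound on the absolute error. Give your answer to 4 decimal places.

|E| ≤ (3)³·8 / (12·2²) = 216/48 = 4.5000.

4.5000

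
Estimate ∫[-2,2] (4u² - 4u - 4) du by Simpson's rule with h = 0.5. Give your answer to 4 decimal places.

5.3333

h = (2 − (-2))/8 = 0.5.
Nodes u₀,…,u₈ = -2, -1.5, -1, -0.5, 0, 0.5, 1, 1.5, 2.
f(u) = 4u² - 4u - 4: f₀=20, f₁=11, f₂=4, f₃=-1, f₄=-4, f₅=-5, f₆=-4, f₇=-1, f₈=4.
(h/3)·[f₀ + 4f₁ + 2f₂ + 4f₃ + 2f₄ + 4f₅ + 2f₆ + 4f₇ + f₈] = 0.166667·(32) = 5.3333.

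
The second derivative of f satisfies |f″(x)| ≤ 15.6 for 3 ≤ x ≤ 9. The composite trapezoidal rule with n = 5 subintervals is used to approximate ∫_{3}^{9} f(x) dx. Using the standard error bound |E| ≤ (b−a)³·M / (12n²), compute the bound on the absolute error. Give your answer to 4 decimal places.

11.2320

|E| ≤ (6)³·15.6 / (12·5²) = 3369.6/300 = 11.2320.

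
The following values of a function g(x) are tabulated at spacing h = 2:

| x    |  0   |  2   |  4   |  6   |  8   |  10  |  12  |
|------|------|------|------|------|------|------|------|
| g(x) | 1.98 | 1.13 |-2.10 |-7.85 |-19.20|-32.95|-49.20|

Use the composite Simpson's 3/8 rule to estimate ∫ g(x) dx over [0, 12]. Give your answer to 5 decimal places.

-166.71000

h = 2, n = 6.
(3h/8)·[y₀ + 3y₁ + 3y₂ + 2y₃ + 3y₄ + 3y₅ + y₆] = 0.75·(-222.28) = -166.71000.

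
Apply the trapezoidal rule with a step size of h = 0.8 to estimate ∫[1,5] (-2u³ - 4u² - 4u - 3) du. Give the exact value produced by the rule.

h = (5 − 1)/5 = 0.8.
Nodes u₀,…,u₅ = 1, 1.8, 2.6, 3.4, 4.2, 5.
f(u) = -2u³ - 4u² - 4u - 3: f₀=-13, f₁=-34.824, f₂=-75.592, f₃=-141.448, f₄=-238.536, f₅=-373.
(h/2)·[f₀ + 2f₁ + 2f₂ + 2f₃ + 2f₄ + f₅] = 0.4·(-1366.8) = -546.72.

-546.72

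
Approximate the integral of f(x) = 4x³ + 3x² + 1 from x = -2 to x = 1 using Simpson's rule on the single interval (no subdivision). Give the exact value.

-3

S = (b−a)/6 · [f(-2) + 4f(-0.5) + f(1)] = 0.5·[(-19) + 4·1.25 + 8] = -3.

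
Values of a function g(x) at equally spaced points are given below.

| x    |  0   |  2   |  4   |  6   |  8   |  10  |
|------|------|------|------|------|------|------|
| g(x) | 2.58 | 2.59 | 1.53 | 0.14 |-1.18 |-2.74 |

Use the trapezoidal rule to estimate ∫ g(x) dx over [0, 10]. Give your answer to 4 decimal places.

h = 2, n = 5.
(h/2)·[y₀ + 2y₁ + 2y₂ + 2y₃ + 2y₄ + y₅] = 1·(6.00) = 6.0000.

6.0000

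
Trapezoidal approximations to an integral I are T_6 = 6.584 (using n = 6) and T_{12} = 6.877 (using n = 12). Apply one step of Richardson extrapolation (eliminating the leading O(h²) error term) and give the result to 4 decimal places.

R = (4·T_{12} − T_6) / 3 = (4·6.877 − 6.584)/3 = (20.924)/3 = 6.9747.

6.9747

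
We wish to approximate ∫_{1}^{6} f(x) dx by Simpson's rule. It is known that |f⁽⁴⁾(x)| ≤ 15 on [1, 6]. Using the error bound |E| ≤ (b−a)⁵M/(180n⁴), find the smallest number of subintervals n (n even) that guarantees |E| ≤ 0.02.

12

Need 46875/(180n⁴) ≤ 0.02.
n⁴ ≥ 46875/(180·0.02) = 13020.8 ⇒ n ≥ 10.6822, so the smallest even n is 12. (n must be even for Simpson's rule.)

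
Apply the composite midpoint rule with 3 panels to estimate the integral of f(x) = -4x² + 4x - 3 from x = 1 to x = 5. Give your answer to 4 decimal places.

-126.9630

h = (5 − 1)/3 = 1.333333.
Midpoints m₁,…,m₃ = 1.666667, 3, 4.333333.
f(m₁)=-7.444444, f(m₂)=-27, f(m₃)=-60.777778.
h·[f(m₁) + f(m₂) + f(m₃)] = 1.333333·(-95.222222) = -126.9630.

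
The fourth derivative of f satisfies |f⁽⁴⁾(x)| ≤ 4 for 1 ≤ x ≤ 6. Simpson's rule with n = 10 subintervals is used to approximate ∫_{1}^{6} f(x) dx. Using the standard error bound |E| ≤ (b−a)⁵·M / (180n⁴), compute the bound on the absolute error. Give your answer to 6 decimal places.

0.006944

|E| ≤ (5)⁵·4 / (180·10⁴) = 12500/1800000 = 0.006944.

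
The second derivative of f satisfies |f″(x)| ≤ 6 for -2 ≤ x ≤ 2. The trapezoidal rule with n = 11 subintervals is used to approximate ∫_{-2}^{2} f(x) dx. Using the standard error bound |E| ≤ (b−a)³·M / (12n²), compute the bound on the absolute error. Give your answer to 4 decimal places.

0.2645

|E| ≤ (4)³·6 / (12·11²) = 384/1452 = 0.2645.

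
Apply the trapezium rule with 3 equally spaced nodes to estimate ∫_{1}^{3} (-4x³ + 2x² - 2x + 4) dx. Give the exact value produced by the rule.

h = (3 − 1)/2 = 1.
Nodes x₀,…,x₂ = 1, 2, 3.
f(x) = -4x³ + 2x² - 2x + 4: f₀=0, f₁=-24, f₂=-92.
(h/2)·[f₀ + 2f₁ + f₂] = 0.5·(-140) = -70.

-70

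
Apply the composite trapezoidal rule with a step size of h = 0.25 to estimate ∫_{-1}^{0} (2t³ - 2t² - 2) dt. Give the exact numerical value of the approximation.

-3.21875

h = (0 − (-1))/4 = 0.25.
Nodes t₀,…,t₄ = -1, -0.75, -0.5, -0.25, 0.
f(t) = 2t³ - 2t² - 2: f₀=-6, f₁=-3.96875, f₂=-2.75, f₃=-2.15625, f₄=-2.
(h/2)·[f₀ + 2f₁ + 2f₂ + 2f₃ + f₄] = 0.125·(-25.75) = -3.21875.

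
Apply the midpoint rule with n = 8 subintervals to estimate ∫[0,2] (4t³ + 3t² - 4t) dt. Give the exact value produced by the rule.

h = (2 − 0)/8 = 0.25.
Midpoints m₁,…,m₈ = 0.125, 0.375, 0.625, 0.875, 1.125, 1.375, 1.625, 1.875.
f(m₁)=-0.4453125, f(m₂)=-0.8671875, f(m₃)=-0.3515625, f(m₄)=1.4765625, f(m₅)=4.9921875, f(m₆)=10.5703125, f(m₇)=18.5859375, f(m₈)=29.4140625.
h·[f(m₁) + f(m₂) + f(m₃) + f(m₄) + f(m₅) + f(m₆) + f(m₇) + f(m₈)] = 0.25·(63.375) = 15.84375.

15.84375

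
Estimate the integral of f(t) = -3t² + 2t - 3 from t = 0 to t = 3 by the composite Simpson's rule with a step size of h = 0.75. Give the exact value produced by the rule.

-27

h = (3 − 0)/4 = 0.75.
Nodes t₀,…,t₄ = 0, 0.75, 1.5, 2.25, 3.
f(t) = -3t² + 2t - 3: f₀=-3, f₁=-3.1875, f₂=-6.75, f₃=-13.6875, f₄=-24.
(h/3)·[f₀ + 4f₁ + 2f₂ + 4f₃ + f₄] = 0.25·(-108) = -27.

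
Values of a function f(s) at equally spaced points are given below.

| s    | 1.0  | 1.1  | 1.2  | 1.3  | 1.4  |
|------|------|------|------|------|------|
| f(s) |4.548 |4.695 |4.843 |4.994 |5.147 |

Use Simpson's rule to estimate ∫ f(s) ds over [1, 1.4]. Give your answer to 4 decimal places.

1.9379

h = 0.1, n = 4.
(h/3)·[y₀ + 4y₁ + 2y₂ + 4y₃ + y₄] = 0.033333·(58.137) = 1.9379.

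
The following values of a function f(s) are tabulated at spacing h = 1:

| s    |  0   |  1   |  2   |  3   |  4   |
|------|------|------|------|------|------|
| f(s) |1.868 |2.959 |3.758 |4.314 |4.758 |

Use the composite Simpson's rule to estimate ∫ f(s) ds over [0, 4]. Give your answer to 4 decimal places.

14.4113

h = 1, n = 4.
(h/3)·[y₀ + 4y₁ + 2y₂ + 4y₃ + y₄] = 0.333333·(43.234) = 14.4113.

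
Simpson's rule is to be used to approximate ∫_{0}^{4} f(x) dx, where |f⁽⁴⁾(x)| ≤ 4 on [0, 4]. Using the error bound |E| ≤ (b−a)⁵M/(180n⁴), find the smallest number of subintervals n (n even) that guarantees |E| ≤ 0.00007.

Need 4096/(180n⁴) ≤ 0.00007.
n⁴ ≥ 4096/(180·0.00007) = 325079 ⇒ n ≥ 23.8780, so the smallest even n is 24. (n must be even for Simpson's rule.)

24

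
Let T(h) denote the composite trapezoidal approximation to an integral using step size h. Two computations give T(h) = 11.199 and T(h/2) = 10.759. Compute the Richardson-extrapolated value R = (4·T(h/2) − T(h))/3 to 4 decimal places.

R = (4·T(h/2) − T(h)) / 3 = (4·10.759 − 11.199)/3 = (31.837)/3 = 10.6123.

10.6123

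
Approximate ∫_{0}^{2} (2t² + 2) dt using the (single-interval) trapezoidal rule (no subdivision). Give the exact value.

T = (b−a)/2 · [f(0) + f(2)] = 1·[2 + 10] = 12.

12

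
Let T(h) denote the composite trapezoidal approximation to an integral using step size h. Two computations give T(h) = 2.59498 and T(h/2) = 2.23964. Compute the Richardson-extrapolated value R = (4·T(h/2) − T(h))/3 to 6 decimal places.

2.121193

R = (4·T(h/2) − T(h)) / 3 = (4·2.23964 − 2.59498)/3 = (6.36358)/3 = 2.121193.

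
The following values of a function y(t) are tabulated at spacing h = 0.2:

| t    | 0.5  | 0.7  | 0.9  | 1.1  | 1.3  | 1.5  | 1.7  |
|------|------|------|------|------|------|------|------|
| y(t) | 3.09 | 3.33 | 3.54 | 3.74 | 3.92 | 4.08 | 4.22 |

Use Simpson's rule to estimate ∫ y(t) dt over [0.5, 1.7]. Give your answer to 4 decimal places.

4.4553

h = 0.2, n = 6.
(h/3)·[y₀ + 4y₁ + 2y₂ + 4y₃ + 2y₄ + 4y₅ + y₆] = 0.066667·(66.83) = 4.4553.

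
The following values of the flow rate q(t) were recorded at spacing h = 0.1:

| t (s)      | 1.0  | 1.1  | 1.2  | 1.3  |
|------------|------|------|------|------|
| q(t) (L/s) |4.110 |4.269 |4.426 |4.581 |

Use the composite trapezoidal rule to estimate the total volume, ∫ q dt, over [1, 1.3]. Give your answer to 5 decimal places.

h = 0.1, n = 3.
(h/2)·[y₀ + 2y₁ + 2y₂ + y₃] = 0.05·(26.081) = 1.30405.

1.30405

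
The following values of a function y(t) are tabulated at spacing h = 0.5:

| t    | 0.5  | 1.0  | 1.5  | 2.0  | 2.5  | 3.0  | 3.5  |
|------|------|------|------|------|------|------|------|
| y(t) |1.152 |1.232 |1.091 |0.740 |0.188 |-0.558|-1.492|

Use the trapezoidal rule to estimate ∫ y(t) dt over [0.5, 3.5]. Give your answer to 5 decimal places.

1.26150

h = 0.5, n = 6.
(h/2)·[y₀ + 2y₁ + 2y₂ + 2y₃ + 2y₄ + 2y₅ + y₆] = 0.25·(5.046) = 1.26150.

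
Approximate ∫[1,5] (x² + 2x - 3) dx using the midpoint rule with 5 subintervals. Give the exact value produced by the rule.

53.12

h = (5 − 1)/5 = 0.8.
Midpoints m₁,…,m₅ = 1.4, 2.2, 3, 3.8, 4.6.
f(m₁)=1.76, f(m₂)=6.24, f(m₃)=12, f(m₄)=19.04, f(m₅)=27.36.
h·[f(m₁) + f(m₂) + f(m₃) + f(m₄) + f(m₅)] = 0.8·(66.4) = 53.12.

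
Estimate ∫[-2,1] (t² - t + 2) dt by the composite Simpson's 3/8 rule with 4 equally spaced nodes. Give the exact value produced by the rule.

h = (1 − (-2))/3 = 1.
Nodes t₀,…,t₃ = -2, -1, 0, 1.
f(t) = t² - t + 2: f₀=8, f₁=4, f₂=2, f₃=2.
(3h/8)·[f₀ + 3f₁ + 3f₂ + f₃] = 0.375·(28) = 10.5.

10.5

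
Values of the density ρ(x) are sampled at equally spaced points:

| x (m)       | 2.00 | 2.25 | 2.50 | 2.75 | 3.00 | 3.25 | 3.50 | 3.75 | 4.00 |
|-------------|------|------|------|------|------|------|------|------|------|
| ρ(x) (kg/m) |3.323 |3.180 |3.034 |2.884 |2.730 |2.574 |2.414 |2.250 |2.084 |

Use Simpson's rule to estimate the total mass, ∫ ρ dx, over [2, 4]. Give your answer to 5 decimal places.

h = 0.25, n = 8.
(h/3)·[y₀ + 4y₁ + 2y₂ + 4y₃ + 2y₄ + 4y₅ + 2y₆ + 4y₇ + y₈] = 0.083333·(65.315) = 5.44292.

5.44292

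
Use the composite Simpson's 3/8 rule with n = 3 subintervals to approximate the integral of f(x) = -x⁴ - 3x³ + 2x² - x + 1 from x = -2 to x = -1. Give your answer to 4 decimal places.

h = (-1 − (-2))/3 = 0.333333.
Nodes x₀,…,x₃ = -2, -1.666667, -1.333333, -1.
f(x) = -x⁴ - 3x³ + 2x² - x + 1: f₀=19, f₁=14.395062, f₂=9.839506, f₃=6.
(3h/8)·[f₀ + 3f₁ + 3f₂ + f₃] = 0.125·(97.703704) = 12.2130.

12.2130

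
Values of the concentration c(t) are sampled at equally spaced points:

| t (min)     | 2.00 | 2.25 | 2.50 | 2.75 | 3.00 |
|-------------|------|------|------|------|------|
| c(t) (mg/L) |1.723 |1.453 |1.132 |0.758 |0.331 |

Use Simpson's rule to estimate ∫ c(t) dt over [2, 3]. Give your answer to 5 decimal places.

h = 0.25, n = 4.
(h/3)·[y₀ + 4y₁ + 2y₂ + 4y₃ + y₄] = 0.083333·(13.162) = 1.09683.

1.09683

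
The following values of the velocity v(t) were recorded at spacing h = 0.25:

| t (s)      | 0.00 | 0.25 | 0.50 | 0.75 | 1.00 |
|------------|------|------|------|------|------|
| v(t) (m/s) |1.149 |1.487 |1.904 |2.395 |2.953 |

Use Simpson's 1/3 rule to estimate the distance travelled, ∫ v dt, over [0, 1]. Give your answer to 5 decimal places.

1.95317

h = 0.25, n = 4.
(h/3)·[y₀ + 4y₁ + 2y₂ + 4y₃ + y₄] = 0.083333·(23.438) = 1.95317.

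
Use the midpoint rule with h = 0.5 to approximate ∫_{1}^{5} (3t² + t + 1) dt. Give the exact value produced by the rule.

139.75

h = (5 − 1)/8 = 0.5.
Midpoints m₁,…,m₈ = 1.25, 1.75, 2.25, 2.75, 3.25, 3.75, 4.25, 4.75.
f(m₁)=6.9375, f(m₂)=11.9375, f(m₃)=18.4375, f(m₄)=26.4375, f(m₅)=35.9375, f(m₆)=46.9375, f(m₇)=59.4375, f(m₈)=73.4375.
h·[f(m₁) + f(m₂) + f(m₃) + f(m₄) + f(m₅) + f(m₆) + f(m₇) + f(m₈)] = 0.5·(279.5) = 139.75.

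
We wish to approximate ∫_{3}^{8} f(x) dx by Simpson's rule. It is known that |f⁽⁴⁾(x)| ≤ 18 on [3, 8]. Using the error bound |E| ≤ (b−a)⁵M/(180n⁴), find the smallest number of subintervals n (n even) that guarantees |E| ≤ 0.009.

14

Need 56250/(180n⁴) ≤ 0.009.
n⁴ ≥ 56250/(180·0.009) = 34722.2 ⇒ n ≥ 13.6506, so the smallest even n is 14. (n must be even for Simpson's rule.)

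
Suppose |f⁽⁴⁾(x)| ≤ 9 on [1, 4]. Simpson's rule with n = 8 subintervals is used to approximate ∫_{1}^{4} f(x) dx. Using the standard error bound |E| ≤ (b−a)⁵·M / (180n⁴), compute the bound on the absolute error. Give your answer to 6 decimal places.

0.002966

|E| ≤ (3)⁵·9 / (180·8⁴) = 2187/737280 = 0.002966.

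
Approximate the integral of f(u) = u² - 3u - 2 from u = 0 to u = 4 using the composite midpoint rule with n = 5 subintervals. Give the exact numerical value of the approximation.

h = (4 − 0)/5 = 0.8.
Midpoints m₁,…,m₅ = 0.4, 1.2, 2, 2.8, 3.6.
f(m₁)=-3.04, f(m₂)=-4.16, f(m₃)=-4, f(m₄)=-2.56, f(m₅)=0.16.
h·[f(m₁) + f(m₂) + f(m₃) + f(m₄) + f(m₅)] = 0.8·(-13.6) = -10.88.

-10.88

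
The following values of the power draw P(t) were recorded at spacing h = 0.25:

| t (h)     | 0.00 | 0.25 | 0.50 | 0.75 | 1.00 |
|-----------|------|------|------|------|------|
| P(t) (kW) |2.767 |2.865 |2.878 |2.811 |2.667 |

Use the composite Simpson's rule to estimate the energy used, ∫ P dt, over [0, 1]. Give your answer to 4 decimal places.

2.8245

h = 0.25, n = 4.
(h/3)·[y₀ + 4y₁ + 2y₂ + 4y₃ + y₄] = 0.083333·(33.894) = 2.8245.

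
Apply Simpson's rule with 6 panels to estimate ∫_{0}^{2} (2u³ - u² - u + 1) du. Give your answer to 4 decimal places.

h = (2 − 0)/6 = 0.333333.
Nodes u₀,…,u₆ = 0, 0.333333, 0.666667, 1, 1.333333, 1.666667, 2.
f(u) = 2u³ - u² - u + 1: f₀=1, f₁=0.629630, f₂=0.481481, f₃=1, f₄=2.629630, f₅=5.814815, f₆=11.
(h/3)·[f₀ + 4f₁ + 2f₂ + 4f₃ + 2f₄ + 4f₅ + f₆] = 0.111111·(48) = 5.3333.

5.3333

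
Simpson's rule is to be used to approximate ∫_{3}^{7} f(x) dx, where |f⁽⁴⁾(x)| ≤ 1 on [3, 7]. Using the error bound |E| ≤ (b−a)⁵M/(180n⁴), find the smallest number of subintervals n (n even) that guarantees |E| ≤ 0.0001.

16

Need 1024/(180n⁴) ≤ 0.0001.
n⁴ ≥ 1024/(180·0.0001) = 56888.9 ⇒ n ≥ 15.4439, so the smallest even n is 16. (n must be even for Simpson's rule.)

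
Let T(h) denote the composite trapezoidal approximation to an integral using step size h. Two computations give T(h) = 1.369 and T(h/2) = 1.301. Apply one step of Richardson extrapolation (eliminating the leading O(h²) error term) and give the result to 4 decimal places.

R = (4·T(h/2) − T(h)) / 3 = (4·1.301 − 1.369)/3 = (3.835)/3 = 1.2783.

1.2783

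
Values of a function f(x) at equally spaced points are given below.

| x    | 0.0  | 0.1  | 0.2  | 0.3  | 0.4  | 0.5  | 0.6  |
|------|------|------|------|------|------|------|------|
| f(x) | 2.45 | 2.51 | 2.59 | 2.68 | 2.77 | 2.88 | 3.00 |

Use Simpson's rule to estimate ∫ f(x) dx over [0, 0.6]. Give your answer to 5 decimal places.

h = 0.1, n = 6.
(h/3)·[y₀ + 4y₁ + 2y₂ + 4y₃ + 2y₄ + 4y₅ + y₆] = 0.033333·(48.45) = 1.61500.

1.61500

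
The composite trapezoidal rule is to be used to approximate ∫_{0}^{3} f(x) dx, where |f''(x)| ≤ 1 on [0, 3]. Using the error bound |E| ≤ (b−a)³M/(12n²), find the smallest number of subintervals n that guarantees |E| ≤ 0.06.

Need 27/(12n²) ≤ 0.06.
n² ≥ 27/(12·0.06) = 37.5 ⇒ n ≥ 6.1237, so the smallest n is 7.

7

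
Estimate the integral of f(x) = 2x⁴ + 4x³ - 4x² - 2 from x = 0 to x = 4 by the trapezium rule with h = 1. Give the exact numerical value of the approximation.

628

h = (4 − 0)/4 = 1.
Nodes x₀,…,x₄ = 0, 1, 2, 3, 4.
f(x) = 2x⁴ + 4x³ - 4x² - 2: f₀=-2, f₁=0, f₂=46, f₃=232, f₄=702.
(h/2)·[f₀ + 2f₁ + 2f₂ + 2f₃ + f₄] = 0.5·(1256) = 628.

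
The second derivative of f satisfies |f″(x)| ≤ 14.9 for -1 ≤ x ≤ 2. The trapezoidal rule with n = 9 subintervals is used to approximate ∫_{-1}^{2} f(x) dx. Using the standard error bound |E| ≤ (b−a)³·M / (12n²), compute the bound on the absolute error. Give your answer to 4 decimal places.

|E| ≤ (3)³·14.9 / (12·9²) = 402.3/972 = 0.4139.

0.4139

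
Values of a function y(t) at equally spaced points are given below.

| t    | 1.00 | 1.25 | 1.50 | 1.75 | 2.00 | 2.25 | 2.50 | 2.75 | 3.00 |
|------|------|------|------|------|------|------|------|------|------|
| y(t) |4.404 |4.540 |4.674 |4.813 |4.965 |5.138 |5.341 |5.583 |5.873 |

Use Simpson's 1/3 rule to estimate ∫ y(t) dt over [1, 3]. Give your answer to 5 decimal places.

h = 0.25, n = 8.
(h/3)·[y₀ + 4y₁ + 2y₂ + 4y₃ + 2y₄ + 4y₅ + 2y₆ + 4y₇ + y₈] = 0.083333·(120.533) = 10.04442.

10.04442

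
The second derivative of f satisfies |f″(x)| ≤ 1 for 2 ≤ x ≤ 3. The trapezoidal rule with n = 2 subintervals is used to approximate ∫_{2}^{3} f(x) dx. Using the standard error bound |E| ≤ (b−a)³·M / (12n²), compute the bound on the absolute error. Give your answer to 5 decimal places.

|E| ≤ (1)³·1 / (12·2²) = 1/48 = 0.02083.

0.02083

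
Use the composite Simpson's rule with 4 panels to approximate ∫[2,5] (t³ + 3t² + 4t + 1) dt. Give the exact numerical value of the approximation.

h = (5 − 2)/4 = 0.75.
Nodes t₀,…,t₄ = 2, 2.75, 3.5, 4.25, 5.
f(t) = t³ + 3t² + 4t + 1: f₀=29, f₁=55.484375, f₂=94.625, f₃=148.953125, f₄=221.
(h/3)·[f₀ + 4f₁ + 2f₂ + 4f₃ + f₄] = 0.25·(1257) = 314.25.

314.25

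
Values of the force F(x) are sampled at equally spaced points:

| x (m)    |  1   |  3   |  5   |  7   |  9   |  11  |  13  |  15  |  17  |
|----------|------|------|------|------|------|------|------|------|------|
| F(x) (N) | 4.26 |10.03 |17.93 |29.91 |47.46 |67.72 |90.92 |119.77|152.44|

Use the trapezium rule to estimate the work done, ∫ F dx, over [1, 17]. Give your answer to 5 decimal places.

h = 2, n = 8.
(h/2)·[y₀ + 2y₁ + 2y₂ + 2y₃ + 2y₄ + 2y₅ + 2y₆ + 2y₇ + y₈] = 1·(924.18) = 924.18000.

924.18000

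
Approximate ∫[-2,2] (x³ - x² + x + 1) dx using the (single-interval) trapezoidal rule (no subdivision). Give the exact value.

T = (b−a)/2 · [f(-2) + f(2)] = 2·[(-13) + 7] = -12.

-12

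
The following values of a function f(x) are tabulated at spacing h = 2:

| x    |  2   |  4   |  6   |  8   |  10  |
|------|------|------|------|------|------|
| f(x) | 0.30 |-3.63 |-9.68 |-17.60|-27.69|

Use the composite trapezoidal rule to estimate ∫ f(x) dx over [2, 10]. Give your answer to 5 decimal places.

-89.21000

h = 2, n = 4.
(h/2)·[y₀ + 2y₁ + 2y₂ + 2y₃ + y₄] = 1·(-89.21) = -89.21000.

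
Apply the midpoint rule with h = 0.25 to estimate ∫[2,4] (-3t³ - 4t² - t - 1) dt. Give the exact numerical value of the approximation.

h = (4 − 2)/8 = 0.25.
Midpoints m₁,…,m₈ = 2.125, 2.375, 2.625, 2.875, 3.125, 3.375, 3.625, 3.875.
f(m₁)=-49.974609375, f(m₂)=-66.126953125, f(m₃)=-85.451171875, f(m₄)=-108.228515625, f(m₅)=-134.740234375, f(m₆)=-165.267578125, f(m₇)=-200.091796875, f(m₈)=-239.494140625.
h·[f(m₁) + f(m₂) + f(m₃) + f(m₄) + f(m₅) + f(m₆) + f(m₇) + f(m₈)] = 0.25·(-1049.375) = -262.34375.

-262.34375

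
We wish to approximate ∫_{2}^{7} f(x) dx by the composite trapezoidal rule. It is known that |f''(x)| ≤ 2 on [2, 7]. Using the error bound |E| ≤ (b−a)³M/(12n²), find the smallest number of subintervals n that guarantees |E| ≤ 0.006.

Need 250/(12n²) ≤ 0.006.
n² ≥ 250/(12·0.006) = 3472.22 ⇒ n ≥ 58.9256, so the smallest n is 59.

59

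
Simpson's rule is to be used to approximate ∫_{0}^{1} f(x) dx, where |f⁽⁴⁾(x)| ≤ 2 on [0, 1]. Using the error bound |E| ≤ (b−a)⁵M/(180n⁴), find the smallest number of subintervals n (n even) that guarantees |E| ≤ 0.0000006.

12

Need 2/(180n⁴) ≤ 0.0000006.
n⁴ ≥ 2/(180·0.0000006) = 18518.5 ⇒ n ≥ 11.6655, so the smallest even n is 12. (n must be even for Simpson's rule.)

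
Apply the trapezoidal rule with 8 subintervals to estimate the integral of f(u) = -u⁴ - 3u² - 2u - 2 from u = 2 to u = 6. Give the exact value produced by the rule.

h = (6 − 2)/8 = 0.5.
Nodes u₀,…,u₈ = 2, 2.5, 3, 3.5, 4, 4.5, 5, 5.5, 6.
f(u) = -u⁴ - 3u² - 2u - 2: f₀=-34, f₁=-64.8125, f₂=-116, f₃=-195.8125, f₄=-314, f₅=-481.8125, f₆=-712, f₇=-1018.8125, f₈=-1418.
(h/2)·[f₀ + 2f₁ + 2f₂ + 2f₃ + 2f₄ + 2f₅ + 2f₆ + 2f₇ + f₈] = 0.25·(-7258.5) = -1814.625.

-1814.625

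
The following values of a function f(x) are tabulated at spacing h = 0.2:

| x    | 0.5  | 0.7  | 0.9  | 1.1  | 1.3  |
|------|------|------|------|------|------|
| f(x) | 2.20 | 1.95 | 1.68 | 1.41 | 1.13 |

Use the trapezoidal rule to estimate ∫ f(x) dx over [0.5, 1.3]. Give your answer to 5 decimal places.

1.34100

h = 0.2, n = 4.
(h/2)·[y₀ + 2y₁ + 2y₂ + 2y₃ + y₄] = 0.1·(13.41) = 1.34100.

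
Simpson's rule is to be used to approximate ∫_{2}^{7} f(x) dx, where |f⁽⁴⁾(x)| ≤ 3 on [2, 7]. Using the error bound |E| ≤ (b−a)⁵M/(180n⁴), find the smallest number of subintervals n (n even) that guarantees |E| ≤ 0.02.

8

Need 9375/(180n⁴) ≤ 0.02.
n⁴ ≥ 9375/(180·0.02) = 2604.17 ⇒ n ≥ 7.1436, so the smallest even n is 8. (n must be even for Simpson's rule.)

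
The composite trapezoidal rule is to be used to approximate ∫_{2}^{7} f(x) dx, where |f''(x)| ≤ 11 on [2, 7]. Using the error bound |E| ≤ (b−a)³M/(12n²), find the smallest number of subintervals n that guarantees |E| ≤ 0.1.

34

Need 1375/(12n²) ≤ 0.1.
n² ≥ 1375/(12·0.1) = 1145.83 ⇒ n ≥ 33.8502, so the smallest n is 34.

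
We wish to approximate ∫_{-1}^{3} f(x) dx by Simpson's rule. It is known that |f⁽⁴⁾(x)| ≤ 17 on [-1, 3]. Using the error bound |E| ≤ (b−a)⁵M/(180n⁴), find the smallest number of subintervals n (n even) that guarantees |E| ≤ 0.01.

10

Need 17408/(180n⁴) ≤ 0.01.
n⁴ ≥ 17408/(180·0.01) = 9671.11 ⇒ n ≥ 9.9167, so the smallest even n is 10. (n must be even for Simpson's rule.)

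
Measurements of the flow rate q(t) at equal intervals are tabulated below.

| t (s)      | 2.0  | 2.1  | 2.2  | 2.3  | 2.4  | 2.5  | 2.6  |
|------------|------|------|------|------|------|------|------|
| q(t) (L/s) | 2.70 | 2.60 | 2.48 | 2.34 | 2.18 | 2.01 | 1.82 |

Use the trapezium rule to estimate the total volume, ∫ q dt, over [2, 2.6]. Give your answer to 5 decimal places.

h = 0.1, n = 6.
(h/2)·[y₀ + 2y₁ + 2y₂ + 2y₃ + 2y₄ + 2y₅ + y₆] = 0.05·(27.74) = 1.38700.

1.38700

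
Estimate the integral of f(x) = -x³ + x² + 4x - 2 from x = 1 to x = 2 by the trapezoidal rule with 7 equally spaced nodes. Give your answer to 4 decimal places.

h = (2 − 1)/6 = 0.166667.
Nodes x₀,…,x₆ = 1, 1.166667, 1.333333, 1.5, 1.666667, 1.833333, 2.
f(x) = -x³ + x² + 4x - 2: f₀=2, f₁=2.439815, f₂=2.740741, f₃=2.875, f₄=2.814815, f₅=2.532407, f₆=2.
(h/2)·[f₀ + 2f₁ + 2f₂ + 2f₃ + 2f₄ + 2f₅ + f₆] = 0.083333·(30.805556) = 2.5671.

2.5671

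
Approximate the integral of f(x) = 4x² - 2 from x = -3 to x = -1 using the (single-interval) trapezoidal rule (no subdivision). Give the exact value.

36

T = (b−a)/2 · [f(-3) + f(-1)] = 1·[34 + 2] = 36.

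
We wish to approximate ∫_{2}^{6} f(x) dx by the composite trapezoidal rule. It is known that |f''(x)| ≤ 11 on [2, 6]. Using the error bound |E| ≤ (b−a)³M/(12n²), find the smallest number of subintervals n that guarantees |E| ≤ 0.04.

39

Need 704/(12n²) ≤ 0.04.
n² ≥ 704/(12·0.04) = 1466.67 ⇒ n ≥ 38.2971, so the smallest n is 39.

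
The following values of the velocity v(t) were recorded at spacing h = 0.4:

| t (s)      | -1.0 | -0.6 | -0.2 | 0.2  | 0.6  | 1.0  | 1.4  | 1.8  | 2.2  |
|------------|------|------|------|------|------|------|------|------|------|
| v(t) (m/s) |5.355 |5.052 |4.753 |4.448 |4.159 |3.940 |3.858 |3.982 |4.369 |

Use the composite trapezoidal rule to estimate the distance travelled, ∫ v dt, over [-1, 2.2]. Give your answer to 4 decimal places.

14.0216

h = 0.4, n = 8.
(h/2)·[y₀ + 2y₁ + 2y₂ + 2y₃ + 2y₄ + 2y₅ + 2y₆ + 2y₇ + y₈] = 0.2·(70.108) = 14.0216.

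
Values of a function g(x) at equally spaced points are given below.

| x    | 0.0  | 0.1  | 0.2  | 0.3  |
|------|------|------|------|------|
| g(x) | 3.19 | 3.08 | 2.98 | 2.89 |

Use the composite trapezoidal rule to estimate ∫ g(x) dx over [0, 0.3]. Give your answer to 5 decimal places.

0.91000

h = 0.1, n = 3.
(h/2)·[y₀ + 2y₁ + 2y₂ + y₃] = 0.05·(18.20) = 0.91000.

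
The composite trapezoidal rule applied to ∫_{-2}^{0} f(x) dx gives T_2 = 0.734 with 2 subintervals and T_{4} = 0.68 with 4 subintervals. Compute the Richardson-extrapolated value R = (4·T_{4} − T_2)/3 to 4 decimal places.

0.6620

R = (4·T_{4} − T_2) / 3 = (4·0.68 − 0.734)/3 = (1.986)/3 = 0.6620.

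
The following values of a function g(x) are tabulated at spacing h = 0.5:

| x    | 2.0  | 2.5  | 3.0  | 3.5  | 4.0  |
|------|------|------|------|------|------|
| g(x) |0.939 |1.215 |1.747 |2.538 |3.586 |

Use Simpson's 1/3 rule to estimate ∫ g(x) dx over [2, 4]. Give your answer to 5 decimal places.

3.83850

h = 0.5, n = 4.
(h/3)·[y₀ + 4y₁ + 2y₂ + 4y₃ + y₄] = 0.166667·(23.031) = 3.83850.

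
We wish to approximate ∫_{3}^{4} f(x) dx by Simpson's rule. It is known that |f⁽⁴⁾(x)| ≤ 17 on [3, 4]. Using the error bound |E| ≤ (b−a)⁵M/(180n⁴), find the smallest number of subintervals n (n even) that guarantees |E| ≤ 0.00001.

Need 17/(180n⁴) ≤ 0.00001.
n⁴ ≥ 17/(180·0.00001) = 9444.44 ⇒ n ≥ 9.8581, so the smallest even n is 10. (n must be even for Simpson's rule.)

10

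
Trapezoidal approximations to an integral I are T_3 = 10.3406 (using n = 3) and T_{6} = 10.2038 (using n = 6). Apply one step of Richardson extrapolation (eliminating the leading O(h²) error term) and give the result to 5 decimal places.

10.15820

R = (4·T_{6} − T_3) / 3 = (4·10.2038 − 10.3406)/3 = (30.4746)/3 = 10.15820.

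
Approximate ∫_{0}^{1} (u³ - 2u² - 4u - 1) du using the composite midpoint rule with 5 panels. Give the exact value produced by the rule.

-3.415

h = (1 − 0)/5 = 0.2.
Midpoints m₁,…,m₅ = 0.1, 0.3, 0.5, 0.7, 0.9.
f(m₁)=-1.419, f(m₂)=-2.353, f(m₃)=-3.375, f(m₄)=-4.437, f(m₅)=-5.491.
h·[f(m₁) + f(m₂) + f(m₃) + f(m₄) + f(m₅)] = 0.2·(-17.075) = -3.415.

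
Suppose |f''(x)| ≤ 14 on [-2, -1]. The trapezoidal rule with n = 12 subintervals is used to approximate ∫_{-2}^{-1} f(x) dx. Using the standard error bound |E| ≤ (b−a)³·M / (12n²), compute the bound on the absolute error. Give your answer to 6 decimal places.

0.008102

|E| ≤ (1)³·14 / (12·12²) = 14/1728 = 0.008102.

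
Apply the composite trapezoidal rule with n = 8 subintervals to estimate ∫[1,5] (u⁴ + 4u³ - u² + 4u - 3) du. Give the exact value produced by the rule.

h = (5 − 1)/8 = 0.5.
Nodes u₀,…,u₈ = 1, 1.5, 2, 2.5, 3, 3.5, 4, 4.5, 5.
f(u) = u⁴ + 4u³ - u² + 4u - 3: f₀=5, f₁=19.3125, f₂=49, f₃=102.3125, f₄=189, f₅=320.3125, f₆=509, f₇=769.3125, f₈=1117.
(h/2)·[f₀ + 2f₁ + 2f₂ + 2f₃ + 2f₄ + 2f₅ + 2f₆ + 2f₇ + f₈] = 0.25·(5038.5) = 1259.625.

1259.625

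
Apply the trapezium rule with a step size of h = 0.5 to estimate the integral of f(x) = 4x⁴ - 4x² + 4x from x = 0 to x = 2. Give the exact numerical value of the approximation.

25.25

h = (2 − 0)/4 = 0.5.
Nodes x₀,…,x₄ = 0, 0.5, 1, 1.5, 2.
f(x) = 4x⁴ - 4x² + 4x: f₀=0, f₁=1.25, f₂=4, f₃=17.25, f₄=56.
(h/2)·[f₀ + 2f₁ + 2f₂ + 2f₃ + f₄] = 0.25·(101) = 25.25.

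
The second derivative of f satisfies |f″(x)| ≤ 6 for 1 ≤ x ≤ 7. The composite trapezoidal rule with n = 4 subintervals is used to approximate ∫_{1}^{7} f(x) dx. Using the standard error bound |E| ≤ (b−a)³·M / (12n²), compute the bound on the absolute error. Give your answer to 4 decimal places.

|E| ≤ (6)³·6 / (12·4²) = 1296/192 = 6.7500.

6.7500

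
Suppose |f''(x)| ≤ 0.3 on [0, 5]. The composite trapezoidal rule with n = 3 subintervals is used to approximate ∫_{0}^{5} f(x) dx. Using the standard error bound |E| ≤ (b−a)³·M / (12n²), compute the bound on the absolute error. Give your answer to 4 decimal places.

|E| ≤ (5)³·0.3 / (12·3²) = 37.5/108 = 0.3472.

0.3472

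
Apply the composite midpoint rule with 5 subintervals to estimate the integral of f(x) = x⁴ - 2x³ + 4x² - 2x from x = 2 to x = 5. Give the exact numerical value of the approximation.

443.62134

h = (5 − 2)/5 = 0.6.
Midpoints m₁,…,m₅ = 2.3, 2.9, 3.5, 4.1, 4.7.
f(m₁)=20.2101, f(m₂)=49.7901, f(m₃)=106.3125, f(m₄)=203.7741, f(m₅)=359.2821.
h·[f(m₁) + f(m₂) + f(m₃) + f(m₄) + f(m₅)] = 0.6·(739.3689) = 443.62134.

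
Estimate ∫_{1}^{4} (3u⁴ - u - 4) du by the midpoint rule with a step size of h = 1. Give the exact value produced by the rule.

563.0625

h = (4 − 1)/3 = 1.
Midpoints m₁,…,m₃ = 1.5, 2.5, 3.5.
f(m₁)=9.6875, f(m₂)=110.6875, f(m₃)=442.6875.
h·[f(m₁) + f(m₂) + f(m₃)] = 1·(563.0625) = 563.0625.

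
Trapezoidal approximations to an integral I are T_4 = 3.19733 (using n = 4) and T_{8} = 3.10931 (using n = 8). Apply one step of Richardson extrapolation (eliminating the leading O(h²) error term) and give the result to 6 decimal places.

R = (4·T_{8} − T_4) / 3 = (4·3.10931 − 3.19733)/3 = (9.23991)/3 = 3.079970.

3.079970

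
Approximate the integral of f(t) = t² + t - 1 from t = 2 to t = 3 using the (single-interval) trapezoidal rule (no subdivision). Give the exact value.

T = (b−a)/2 · [f(2) + f(3)] = 0.5·[5 + 11] = 8.

8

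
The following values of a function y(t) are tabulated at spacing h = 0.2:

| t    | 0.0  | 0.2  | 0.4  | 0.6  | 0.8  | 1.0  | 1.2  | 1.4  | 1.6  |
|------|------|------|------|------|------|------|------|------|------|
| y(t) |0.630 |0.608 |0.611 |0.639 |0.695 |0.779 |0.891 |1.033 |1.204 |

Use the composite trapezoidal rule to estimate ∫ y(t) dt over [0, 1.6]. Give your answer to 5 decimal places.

h = 0.2, n = 8.
(h/2)·[y₀ + 2y₁ + 2y₂ + 2y₃ + 2y₄ + 2y₅ + 2y₆ + 2y₇ + y₈] = 0.1·(12.346) = 1.23460.

1.23460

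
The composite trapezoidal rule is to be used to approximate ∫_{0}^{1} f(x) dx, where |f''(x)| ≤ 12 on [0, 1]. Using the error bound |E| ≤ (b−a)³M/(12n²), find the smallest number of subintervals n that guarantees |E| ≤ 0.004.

Need 12/(12n²) ≤ 0.004.
n² ≥ 12/(12·0.004) = 250 ⇒ n ≥ 15.8114, so the smallest n is 16.

16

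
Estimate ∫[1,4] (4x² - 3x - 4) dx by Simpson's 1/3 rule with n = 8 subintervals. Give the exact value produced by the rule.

49.5

h = (4 − 1)/8 = 0.375.
Nodes x₀,…,x₈ = 1, 1.375, 1.75, 2.125, 2.5, 2.875, 3.25, 3.625, 4.
f(x) = 4x² - 3x - 4: f₀=-3, f₁=-0.5625, f₂=3, f₃=7.6875, f₄=13.5, f₅=20.4375, f₆=28.5, f₇=37.6875, f₈=48.
(h/3)·[f₀ + 4f₁ + 2f₂ + 4f₃ + 2f₄ + 4f₅ + 2f₆ + 4f₇ + f₈] = 0.125·(396) = 49.5.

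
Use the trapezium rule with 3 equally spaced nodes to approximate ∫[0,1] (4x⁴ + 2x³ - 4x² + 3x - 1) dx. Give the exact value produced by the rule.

h = (1 − 0)/2 = 0.5.
Nodes x₀,…,x₂ = 0, 0.5, 1.
f(x) = 4x⁴ + 2x³ - 4x² + 3x - 1: f₀=-1, f₁=0, f₂=4.
(h/2)·[f₀ + 2f₁ + f₂] = 0.25·(3) = 0.75.

0.75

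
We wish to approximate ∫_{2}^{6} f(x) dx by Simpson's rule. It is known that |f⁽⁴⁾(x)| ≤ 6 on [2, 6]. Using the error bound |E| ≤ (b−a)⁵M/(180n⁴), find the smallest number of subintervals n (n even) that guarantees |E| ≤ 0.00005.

Need 6144/(180n⁴) ≤ 0.00005.
n⁴ ≥ 6144/(180·0.00005) = 682667 ⇒ n ≥ 28.7443, so the smallest even n is 30. (n must be even for Simpson's rule.)

30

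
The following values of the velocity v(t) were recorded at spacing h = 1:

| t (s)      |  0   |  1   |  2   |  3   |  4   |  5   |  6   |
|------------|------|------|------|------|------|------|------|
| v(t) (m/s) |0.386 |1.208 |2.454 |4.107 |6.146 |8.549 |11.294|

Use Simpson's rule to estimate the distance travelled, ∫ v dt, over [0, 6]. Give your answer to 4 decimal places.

28.1120

h = 1, n = 6.
(h/3)·[y₀ + 4y₁ + 2y₂ + 4y₃ + 2y₄ + 4y₅ + y₆] = 0.333333·(84.336) = 28.1120.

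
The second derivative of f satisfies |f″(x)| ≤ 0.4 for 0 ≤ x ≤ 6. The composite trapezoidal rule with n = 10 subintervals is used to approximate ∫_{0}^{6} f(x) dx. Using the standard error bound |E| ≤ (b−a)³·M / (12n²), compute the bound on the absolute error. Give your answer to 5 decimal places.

|E| ≤ (6)³·0.4 / (12·10²) = 86.4/1200 = 0.07200.

0.07200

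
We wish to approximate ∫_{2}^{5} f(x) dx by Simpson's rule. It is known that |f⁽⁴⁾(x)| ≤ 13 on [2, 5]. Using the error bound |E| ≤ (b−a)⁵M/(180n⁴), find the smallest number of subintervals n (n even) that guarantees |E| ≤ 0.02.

Need 3159/(180n⁴) ≤ 0.02.
n⁴ ≥ 3159/(180·0.02) = 877.5 ⇒ n ≥ 5.4427, so the smallest even n is 6. (n must be even for Simpson's rule.)

6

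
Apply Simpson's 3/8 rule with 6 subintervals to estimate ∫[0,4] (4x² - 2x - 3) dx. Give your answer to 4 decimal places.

h = (4 − 0)/6 = 0.666667.
Nodes x₀,…,x₆ = 0, 0.666667, 1.333333, 2, 2.666667, 3.333333, 4.
f(x) = 4x² - 2x - 3: f₀=-3, f₁=-2.555556, f₂=1.444444, f₃=9, f₄=20.111111, f₅=34.777778, f₆=53.
(3h/8)·[f₀ + 3f₁ + 3f₂ + 2f₃ + 3f₄ + 3f₅ + f₆] = 0.25·(229.333333) = 57.3333.

57.3333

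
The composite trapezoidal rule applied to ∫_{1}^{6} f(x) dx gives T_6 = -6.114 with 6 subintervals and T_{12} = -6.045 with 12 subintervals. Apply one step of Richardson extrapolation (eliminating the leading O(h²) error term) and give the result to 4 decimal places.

R = (4·T_{12} − T_6) / 3 = (4·(-6.045) − (-6.114))/3 = (-18.066)/3 = -6.0220.

-6.0220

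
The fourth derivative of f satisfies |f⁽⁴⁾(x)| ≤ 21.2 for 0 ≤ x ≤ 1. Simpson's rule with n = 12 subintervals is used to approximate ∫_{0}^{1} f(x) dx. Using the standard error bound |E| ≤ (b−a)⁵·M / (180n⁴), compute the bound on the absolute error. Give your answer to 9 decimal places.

|E| ≤ (1)⁵·21.2 / (180·12⁴) = 21.2/3732480 = 0.000005680.

0.000005680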